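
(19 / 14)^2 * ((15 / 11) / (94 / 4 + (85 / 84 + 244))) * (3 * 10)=97470 / 347347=0.28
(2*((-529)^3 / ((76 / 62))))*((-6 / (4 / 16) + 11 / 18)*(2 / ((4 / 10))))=9660081936695 / 342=28245853616.07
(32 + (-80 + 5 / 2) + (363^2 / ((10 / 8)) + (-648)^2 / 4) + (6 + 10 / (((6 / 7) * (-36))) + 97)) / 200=113642123 / 108000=1052.24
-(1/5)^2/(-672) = 1/16800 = 0.00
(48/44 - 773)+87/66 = -16953/22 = -770.59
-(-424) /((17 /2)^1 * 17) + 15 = 5183 /289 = 17.93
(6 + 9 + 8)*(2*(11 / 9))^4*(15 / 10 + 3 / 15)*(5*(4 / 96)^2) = 5724631 / 472392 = 12.12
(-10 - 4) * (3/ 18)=-7/ 3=-2.33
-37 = -37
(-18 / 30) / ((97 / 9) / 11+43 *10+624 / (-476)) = -35343 / 25309645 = -0.00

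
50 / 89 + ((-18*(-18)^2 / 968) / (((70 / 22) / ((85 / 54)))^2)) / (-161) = 1603521 / 2808484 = 0.57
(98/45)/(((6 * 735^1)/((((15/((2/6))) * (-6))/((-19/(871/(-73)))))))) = -1742/20805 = -0.08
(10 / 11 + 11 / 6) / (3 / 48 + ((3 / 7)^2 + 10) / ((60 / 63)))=50680 / 198759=0.25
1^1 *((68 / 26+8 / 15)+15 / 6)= 2203 / 390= 5.65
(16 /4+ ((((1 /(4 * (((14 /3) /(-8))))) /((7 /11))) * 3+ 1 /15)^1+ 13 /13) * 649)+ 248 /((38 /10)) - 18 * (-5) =-6419921 /13965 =-459.72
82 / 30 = 41 / 15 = 2.73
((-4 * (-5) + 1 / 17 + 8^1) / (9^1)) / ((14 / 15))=795 / 238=3.34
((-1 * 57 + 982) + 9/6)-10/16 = 7407/8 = 925.88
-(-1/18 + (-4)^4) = -4607/18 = -255.94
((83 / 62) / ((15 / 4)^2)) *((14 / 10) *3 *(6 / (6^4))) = 581 / 313875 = 0.00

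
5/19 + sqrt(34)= 6.09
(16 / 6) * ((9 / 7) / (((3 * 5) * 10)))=4 / 175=0.02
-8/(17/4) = -32/17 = -1.88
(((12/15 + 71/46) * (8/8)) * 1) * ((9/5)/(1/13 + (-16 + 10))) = -819/1150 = -0.71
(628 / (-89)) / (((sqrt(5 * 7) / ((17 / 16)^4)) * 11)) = -13112797 * sqrt(35) / 561397760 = -0.14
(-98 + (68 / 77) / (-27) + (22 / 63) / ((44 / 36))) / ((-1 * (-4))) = -50804 / 2079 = -24.44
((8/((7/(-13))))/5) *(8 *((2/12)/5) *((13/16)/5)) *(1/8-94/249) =0.03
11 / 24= 0.46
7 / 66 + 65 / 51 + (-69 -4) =-80357 / 1122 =-71.62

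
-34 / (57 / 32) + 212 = 10996 / 57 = 192.91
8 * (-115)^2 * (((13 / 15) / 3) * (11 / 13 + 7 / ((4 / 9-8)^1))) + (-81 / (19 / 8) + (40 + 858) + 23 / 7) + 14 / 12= -64566949 / 40698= -1586.49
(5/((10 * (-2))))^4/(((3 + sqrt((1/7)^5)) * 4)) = 50421/154892288-49 * sqrt(7)/154892288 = 0.00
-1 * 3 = -3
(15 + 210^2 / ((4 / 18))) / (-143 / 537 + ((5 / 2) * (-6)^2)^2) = 106575705 / 4349557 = 24.50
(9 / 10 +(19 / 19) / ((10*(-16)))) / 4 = 143 / 640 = 0.22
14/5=2.80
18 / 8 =9 / 4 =2.25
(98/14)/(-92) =-0.08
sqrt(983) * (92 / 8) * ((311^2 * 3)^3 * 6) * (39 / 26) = 5057040640007674629 * sqrt(983) / 2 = 79276269800772529926.94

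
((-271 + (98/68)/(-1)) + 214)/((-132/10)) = 9935/2244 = 4.43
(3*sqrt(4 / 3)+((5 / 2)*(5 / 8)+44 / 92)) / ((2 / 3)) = 2253 / 736+3*sqrt(3) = 8.26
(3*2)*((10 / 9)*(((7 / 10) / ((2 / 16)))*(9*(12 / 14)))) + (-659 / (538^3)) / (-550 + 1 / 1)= 24621338514323 / 85490758728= 288.00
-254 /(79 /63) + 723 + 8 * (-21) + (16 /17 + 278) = 847949 /1343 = 631.38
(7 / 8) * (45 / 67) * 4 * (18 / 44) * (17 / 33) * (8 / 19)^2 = 257040 / 2926627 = 0.09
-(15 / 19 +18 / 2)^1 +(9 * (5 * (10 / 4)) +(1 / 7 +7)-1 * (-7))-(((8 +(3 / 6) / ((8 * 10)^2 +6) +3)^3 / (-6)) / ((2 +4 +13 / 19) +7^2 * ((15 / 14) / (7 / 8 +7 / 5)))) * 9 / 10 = 5081168160078870641301 / 41122437513585460480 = 123.56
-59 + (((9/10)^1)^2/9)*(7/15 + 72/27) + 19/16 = -115061/2000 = -57.53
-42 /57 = -14 /19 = -0.74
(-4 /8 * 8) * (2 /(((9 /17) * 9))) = -136 /81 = -1.68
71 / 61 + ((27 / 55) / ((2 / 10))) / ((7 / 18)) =35113 / 4697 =7.48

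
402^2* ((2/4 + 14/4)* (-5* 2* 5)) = -32320800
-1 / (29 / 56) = -56 / 29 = -1.93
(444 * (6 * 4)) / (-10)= -5328 / 5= -1065.60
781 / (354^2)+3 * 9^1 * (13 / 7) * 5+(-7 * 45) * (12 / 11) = -896575843 / 9649332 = -92.92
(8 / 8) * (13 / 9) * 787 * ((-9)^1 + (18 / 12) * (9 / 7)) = -112541 / 14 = -8038.64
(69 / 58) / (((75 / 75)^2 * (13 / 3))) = 207 / 754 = 0.27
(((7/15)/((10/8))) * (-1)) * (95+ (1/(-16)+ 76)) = -3829/60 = -63.82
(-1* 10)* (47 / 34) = -235 / 17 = -13.82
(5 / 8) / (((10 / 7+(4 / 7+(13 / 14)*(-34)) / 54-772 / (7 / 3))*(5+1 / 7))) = -735 / 1995856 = -0.00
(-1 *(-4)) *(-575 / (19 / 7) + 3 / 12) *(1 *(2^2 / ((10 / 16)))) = -514592 / 95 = -5416.76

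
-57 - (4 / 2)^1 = -59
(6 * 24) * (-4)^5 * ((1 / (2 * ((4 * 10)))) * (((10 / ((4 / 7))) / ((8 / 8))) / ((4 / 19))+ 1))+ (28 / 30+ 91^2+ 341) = -2196544 / 15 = -146436.27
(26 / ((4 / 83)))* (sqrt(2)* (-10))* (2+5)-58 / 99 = -37765* sqrt(2)-58 / 99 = -53408.36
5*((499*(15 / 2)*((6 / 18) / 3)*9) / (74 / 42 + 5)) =785925 / 284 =2767.34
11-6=5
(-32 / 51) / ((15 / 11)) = -352 / 765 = -0.46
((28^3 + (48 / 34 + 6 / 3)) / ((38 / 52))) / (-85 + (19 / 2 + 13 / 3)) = -58225752 / 137921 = -422.17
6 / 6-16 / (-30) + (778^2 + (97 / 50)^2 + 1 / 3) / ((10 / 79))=358633312433 / 75000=4781777.50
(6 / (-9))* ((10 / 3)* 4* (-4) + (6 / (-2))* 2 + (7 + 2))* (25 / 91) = 7550 / 819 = 9.22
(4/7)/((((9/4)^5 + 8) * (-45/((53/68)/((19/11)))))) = -596992/6841435545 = -0.00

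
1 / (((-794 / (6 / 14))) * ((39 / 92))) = -46 / 36127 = -0.00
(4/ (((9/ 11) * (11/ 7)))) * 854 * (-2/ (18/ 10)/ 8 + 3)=615734/ 81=7601.65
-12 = -12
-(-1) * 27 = 27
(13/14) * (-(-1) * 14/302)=13/302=0.04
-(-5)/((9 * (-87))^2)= 5/613089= 0.00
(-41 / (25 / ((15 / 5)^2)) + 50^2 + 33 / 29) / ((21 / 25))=1802624 / 609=2959.97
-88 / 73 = -1.21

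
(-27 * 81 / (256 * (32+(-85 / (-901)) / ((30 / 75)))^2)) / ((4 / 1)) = -0.00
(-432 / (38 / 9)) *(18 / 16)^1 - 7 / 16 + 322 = 62763 / 304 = 206.46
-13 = -13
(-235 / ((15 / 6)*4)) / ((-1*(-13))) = -47 / 26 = -1.81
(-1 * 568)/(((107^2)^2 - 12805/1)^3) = -71/281441451527041397040792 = -0.00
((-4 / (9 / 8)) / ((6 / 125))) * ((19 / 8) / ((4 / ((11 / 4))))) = -26125 / 216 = -120.95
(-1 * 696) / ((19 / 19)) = -696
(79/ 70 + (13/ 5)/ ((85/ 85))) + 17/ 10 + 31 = 255/ 7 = 36.43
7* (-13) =-91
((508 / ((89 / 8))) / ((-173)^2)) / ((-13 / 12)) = -48768 / 34627853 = -0.00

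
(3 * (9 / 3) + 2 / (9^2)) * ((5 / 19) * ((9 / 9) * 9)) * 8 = 29240 / 171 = 170.99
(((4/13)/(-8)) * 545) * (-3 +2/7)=10355/182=56.90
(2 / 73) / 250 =1 / 9125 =0.00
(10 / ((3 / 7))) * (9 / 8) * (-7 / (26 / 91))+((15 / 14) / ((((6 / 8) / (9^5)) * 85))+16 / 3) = 1012819 / 2856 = 354.63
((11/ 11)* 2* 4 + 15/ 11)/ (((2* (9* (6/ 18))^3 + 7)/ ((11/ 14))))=103/ 854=0.12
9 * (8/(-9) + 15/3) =37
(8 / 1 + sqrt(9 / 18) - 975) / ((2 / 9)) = -8703 / 2 + 9 * sqrt(2) / 4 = -4348.32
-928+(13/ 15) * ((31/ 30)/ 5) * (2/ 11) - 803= -21420722/ 12375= -1730.97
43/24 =1.79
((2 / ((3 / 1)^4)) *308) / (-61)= -0.12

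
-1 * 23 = -23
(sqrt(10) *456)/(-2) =-228 *sqrt(10) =-721.00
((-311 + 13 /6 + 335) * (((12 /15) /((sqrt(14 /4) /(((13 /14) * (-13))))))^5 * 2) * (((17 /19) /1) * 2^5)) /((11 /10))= -3014199826390884352 * sqrt(14) /2259081391875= -4992340.29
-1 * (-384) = 384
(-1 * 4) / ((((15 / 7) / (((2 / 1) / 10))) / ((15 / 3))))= -28 / 15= -1.87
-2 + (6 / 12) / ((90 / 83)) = -277 / 180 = -1.54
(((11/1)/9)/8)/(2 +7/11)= 121/2088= 0.06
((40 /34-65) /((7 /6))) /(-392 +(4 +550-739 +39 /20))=600 /6307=0.10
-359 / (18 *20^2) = -359 / 7200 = -0.05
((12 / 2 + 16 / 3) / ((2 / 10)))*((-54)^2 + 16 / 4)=496400 / 3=165466.67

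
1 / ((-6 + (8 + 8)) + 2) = 1 / 12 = 0.08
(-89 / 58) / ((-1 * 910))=89 / 52780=0.00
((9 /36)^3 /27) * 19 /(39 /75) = 475 /22464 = 0.02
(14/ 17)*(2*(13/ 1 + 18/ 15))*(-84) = -166992/ 85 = -1964.61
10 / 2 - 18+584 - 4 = 567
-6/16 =-3/8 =-0.38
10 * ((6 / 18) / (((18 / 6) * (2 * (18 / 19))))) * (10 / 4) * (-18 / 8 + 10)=14725 / 1296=11.36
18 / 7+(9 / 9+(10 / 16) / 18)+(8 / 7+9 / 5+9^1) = 78367 / 5040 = 15.55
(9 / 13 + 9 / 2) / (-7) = -135 / 182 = -0.74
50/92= 0.54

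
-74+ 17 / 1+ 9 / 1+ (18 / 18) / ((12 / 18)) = -93 / 2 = -46.50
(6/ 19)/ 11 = 6/ 209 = 0.03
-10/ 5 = -2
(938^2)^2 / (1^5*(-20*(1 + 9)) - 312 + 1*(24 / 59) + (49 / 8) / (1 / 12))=-1864220505952 / 1055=-1767033654.93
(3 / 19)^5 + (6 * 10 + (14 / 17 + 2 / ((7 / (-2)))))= 17753658747 / 294655781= 60.25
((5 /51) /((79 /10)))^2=2500 /16232841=0.00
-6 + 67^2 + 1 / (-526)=4483.00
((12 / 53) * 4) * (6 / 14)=144 / 371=0.39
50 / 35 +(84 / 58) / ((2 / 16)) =2642 / 203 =13.01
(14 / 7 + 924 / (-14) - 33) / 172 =-0.56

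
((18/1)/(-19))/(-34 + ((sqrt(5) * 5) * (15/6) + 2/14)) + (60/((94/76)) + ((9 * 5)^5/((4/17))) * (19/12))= 1241720556.48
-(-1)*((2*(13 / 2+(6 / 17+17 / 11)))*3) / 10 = 9423 / 1870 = 5.04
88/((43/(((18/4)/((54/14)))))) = 308/129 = 2.39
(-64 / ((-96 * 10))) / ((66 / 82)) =41 / 495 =0.08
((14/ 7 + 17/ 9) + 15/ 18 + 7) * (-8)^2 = 6752/ 9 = 750.22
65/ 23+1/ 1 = 88/ 23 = 3.83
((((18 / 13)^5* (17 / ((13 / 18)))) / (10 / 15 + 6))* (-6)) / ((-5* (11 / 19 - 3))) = -24718383792 / 2775415175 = -8.91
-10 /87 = -0.11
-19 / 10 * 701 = -13319 / 10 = -1331.90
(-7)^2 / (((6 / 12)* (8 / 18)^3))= 35721 / 32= 1116.28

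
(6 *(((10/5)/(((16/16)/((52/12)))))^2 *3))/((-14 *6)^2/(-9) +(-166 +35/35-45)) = -676/497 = -1.36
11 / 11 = 1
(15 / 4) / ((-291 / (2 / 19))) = -5 / 3686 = -0.00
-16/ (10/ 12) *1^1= -96/ 5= -19.20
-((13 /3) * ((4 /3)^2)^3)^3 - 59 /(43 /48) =-6521621406997552 /449795187729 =-14499.09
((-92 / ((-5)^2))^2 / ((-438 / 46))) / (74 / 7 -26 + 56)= -340676 / 9718125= -0.04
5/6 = 0.83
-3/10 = -0.30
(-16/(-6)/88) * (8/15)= 8/495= 0.02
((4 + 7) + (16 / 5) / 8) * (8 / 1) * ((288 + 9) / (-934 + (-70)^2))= 22572 / 3305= 6.83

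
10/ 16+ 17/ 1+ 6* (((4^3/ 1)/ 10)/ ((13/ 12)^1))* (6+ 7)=19137/ 40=478.42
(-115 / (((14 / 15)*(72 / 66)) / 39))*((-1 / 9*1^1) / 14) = 82225 / 2352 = 34.96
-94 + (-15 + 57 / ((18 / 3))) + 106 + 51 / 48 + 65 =1161 / 16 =72.56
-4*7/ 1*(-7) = 196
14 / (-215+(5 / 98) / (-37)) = -50764 / 779595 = -0.07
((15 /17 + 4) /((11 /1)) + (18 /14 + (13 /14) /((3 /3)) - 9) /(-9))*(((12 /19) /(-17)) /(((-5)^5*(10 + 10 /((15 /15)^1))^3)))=28223 /15855262500000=0.00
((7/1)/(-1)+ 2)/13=-5/13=-0.38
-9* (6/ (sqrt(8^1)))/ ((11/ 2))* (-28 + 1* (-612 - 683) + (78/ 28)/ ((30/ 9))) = 4997781* sqrt(2)/ 1540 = 4589.56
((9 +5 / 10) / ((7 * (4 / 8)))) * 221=4199 / 7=599.86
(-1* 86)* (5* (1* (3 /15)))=-86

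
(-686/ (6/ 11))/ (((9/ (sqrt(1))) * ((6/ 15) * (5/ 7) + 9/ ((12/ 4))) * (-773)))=0.06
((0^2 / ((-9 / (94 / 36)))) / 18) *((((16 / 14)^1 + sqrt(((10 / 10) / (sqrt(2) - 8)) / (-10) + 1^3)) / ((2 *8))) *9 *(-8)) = 0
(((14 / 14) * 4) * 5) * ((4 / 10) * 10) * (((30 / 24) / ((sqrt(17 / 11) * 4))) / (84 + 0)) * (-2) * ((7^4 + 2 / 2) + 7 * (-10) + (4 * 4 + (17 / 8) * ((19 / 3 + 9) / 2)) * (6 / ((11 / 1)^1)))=-123075 * sqrt(187) / 1496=-1125.02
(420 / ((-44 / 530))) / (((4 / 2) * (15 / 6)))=-11130 / 11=-1011.82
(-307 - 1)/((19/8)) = -2464/19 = -129.68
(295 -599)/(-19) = 16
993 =993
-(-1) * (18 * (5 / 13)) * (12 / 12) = 90 / 13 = 6.92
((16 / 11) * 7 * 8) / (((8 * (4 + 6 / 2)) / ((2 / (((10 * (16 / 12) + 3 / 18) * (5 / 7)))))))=448 / 1485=0.30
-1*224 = -224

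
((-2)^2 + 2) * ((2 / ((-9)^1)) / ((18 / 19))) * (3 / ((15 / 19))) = -722 / 135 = -5.35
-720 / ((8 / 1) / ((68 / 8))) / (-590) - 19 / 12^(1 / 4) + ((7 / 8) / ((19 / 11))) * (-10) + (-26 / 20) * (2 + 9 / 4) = -19.50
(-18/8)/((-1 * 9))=1/4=0.25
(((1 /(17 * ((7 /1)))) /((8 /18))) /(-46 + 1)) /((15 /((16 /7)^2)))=-64 /437325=-0.00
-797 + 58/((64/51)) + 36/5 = -118973/160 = -743.58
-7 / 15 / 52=-0.01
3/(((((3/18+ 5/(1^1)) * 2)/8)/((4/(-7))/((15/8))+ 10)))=24432/1085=22.52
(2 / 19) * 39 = 78 / 19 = 4.11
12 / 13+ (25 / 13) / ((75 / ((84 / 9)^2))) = 1108 / 351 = 3.16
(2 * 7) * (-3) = -42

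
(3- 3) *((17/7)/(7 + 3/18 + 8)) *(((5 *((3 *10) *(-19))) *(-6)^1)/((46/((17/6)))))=0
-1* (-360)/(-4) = -90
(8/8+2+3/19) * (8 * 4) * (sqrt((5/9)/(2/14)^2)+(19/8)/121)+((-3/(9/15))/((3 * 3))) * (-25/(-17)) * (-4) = 97220/18513+4480 * sqrt(5)/19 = 532.49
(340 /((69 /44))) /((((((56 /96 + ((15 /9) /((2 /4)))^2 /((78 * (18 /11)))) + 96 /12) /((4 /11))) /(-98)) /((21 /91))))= -518192640 /2519857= -205.64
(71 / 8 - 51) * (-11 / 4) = 3707 / 32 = 115.84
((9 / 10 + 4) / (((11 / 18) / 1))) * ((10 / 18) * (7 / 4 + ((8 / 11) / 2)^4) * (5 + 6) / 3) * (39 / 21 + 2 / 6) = 16665271 / 263538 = 63.24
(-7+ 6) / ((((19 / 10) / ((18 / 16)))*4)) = -0.15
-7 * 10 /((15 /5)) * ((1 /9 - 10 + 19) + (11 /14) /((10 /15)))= -12965 /54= -240.09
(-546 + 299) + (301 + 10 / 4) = 113 / 2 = 56.50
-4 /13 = -0.31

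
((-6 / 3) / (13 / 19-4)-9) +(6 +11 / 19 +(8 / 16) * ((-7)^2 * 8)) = 232436 / 1197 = 194.18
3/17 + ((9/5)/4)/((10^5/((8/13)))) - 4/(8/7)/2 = -86937347/55250000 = -1.57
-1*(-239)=239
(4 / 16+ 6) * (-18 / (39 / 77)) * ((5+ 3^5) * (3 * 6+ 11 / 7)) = -1078084.62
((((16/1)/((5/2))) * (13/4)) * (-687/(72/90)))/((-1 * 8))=8931/4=2232.75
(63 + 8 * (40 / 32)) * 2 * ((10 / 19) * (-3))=-4380 / 19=-230.53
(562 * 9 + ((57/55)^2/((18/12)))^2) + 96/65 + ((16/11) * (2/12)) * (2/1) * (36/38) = 11437648871082/2260204375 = 5060.45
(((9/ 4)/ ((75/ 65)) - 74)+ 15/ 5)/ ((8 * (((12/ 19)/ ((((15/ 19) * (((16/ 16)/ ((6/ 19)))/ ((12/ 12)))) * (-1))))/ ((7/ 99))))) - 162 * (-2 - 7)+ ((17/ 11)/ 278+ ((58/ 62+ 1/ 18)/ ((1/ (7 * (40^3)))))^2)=6006116518132152230489/ 30468835584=197123270483.17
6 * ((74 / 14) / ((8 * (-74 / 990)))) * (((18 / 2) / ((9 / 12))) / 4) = -4455 / 28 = -159.11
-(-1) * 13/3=13/3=4.33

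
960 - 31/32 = 30689/32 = 959.03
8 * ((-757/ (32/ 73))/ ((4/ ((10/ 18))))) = -276305/ 144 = -1918.78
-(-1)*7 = 7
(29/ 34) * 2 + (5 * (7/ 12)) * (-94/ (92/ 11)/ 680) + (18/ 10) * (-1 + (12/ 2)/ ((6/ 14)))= 9405649/ 375360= 25.06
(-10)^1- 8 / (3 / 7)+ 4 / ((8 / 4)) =-80 / 3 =-26.67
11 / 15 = 0.73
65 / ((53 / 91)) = 5915 / 53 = 111.60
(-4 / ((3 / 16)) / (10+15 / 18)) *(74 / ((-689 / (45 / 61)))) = 85248 / 546377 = 0.16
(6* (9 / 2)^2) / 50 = 243 / 100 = 2.43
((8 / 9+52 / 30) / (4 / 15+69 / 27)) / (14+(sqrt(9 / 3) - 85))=-4189 / 319913 - 59* sqrt(3) / 319913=-0.01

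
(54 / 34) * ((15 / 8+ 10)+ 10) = 34.74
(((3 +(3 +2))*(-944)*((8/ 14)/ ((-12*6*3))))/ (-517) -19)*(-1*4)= 7441292/ 97713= 76.15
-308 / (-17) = 308 / 17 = 18.12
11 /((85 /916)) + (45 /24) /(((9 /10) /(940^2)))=469442728 /255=1840951.87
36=36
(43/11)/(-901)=-43/9911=-0.00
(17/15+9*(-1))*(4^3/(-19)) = 7552/285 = 26.50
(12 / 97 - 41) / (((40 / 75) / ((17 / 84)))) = -337025 / 21728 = -15.51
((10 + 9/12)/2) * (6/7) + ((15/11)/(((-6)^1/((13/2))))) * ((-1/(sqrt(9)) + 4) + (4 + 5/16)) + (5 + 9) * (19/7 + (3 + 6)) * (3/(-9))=-914345/14784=-61.85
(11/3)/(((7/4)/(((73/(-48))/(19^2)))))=-803/90972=-0.01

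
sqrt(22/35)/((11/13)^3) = 2197*sqrt(770)/46585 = 1.31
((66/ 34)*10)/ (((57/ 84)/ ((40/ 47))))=369600/ 15181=24.35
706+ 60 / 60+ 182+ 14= 903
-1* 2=-2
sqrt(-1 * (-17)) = sqrt(17) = 4.12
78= 78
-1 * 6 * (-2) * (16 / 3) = 64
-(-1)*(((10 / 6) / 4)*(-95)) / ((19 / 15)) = -125 / 4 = -31.25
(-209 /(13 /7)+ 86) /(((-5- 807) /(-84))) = -2.75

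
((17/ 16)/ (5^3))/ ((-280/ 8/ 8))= -0.00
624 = 624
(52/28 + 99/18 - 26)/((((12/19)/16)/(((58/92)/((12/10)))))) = -79895/322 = -248.12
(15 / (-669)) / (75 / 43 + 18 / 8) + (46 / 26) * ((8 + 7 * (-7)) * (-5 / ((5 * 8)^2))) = 140890943 / 637316160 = 0.22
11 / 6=1.83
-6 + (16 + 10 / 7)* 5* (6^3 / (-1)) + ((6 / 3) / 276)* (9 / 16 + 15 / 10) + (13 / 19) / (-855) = -1575865704751 / 83694240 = -18828.84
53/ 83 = 0.64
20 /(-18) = -10 /9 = -1.11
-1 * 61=-61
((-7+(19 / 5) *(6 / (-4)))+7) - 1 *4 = -97 / 10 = -9.70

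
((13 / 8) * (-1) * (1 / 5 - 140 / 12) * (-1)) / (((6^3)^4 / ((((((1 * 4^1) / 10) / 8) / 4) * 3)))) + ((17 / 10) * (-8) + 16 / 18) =-22135457710639 / 1741425868800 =-12.71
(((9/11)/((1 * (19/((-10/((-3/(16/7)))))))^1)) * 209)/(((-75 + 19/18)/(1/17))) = -8640/158389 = -0.05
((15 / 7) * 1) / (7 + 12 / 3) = 15 / 77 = 0.19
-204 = -204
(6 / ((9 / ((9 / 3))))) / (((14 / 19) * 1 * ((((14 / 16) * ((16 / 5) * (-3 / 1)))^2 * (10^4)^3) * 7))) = 19 / 3457440000000000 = 0.00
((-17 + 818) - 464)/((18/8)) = 1348/9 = 149.78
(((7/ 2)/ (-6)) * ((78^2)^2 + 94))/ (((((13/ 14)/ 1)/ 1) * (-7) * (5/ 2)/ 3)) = 51821210/ 13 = 3986246.92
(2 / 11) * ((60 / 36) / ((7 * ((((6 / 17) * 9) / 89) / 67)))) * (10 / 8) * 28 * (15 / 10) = 2534275 / 594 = 4266.46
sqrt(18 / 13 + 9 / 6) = 1.70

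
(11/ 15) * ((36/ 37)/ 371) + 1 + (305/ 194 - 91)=-1177407817/ 13315190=-88.43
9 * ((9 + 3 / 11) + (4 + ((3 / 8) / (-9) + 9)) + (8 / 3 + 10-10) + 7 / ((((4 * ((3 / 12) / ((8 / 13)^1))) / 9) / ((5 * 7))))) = 14227227 / 1144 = 12436.39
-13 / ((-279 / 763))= 35.55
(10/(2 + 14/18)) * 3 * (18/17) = 972/85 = 11.44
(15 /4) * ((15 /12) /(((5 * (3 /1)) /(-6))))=-15 /8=-1.88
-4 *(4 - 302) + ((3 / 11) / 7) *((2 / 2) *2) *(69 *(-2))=90956 / 77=1181.25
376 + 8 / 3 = 1136 / 3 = 378.67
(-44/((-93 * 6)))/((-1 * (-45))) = 22/12555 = 0.00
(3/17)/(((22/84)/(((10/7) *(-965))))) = -173700/187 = -928.88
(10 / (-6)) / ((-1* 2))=0.83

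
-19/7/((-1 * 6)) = 19/42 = 0.45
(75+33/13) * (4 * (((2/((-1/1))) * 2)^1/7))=-2304/13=-177.23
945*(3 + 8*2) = 17955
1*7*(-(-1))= 7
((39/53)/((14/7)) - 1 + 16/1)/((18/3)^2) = 181/424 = 0.43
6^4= 1296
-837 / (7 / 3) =-2511 / 7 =-358.71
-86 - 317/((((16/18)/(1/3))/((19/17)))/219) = -3968807/136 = -29182.40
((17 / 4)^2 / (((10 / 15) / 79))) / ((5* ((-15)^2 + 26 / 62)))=2123283 / 1118080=1.90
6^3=216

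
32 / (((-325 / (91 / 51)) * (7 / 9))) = -96 / 425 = -0.23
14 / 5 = 2.80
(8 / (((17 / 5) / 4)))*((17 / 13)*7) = 86.15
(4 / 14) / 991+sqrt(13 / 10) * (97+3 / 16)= 2 / 6937+311 * sqrt(130) / 32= 110.81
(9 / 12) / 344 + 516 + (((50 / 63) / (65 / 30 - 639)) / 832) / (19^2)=267372574077097 / 518161713888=516.00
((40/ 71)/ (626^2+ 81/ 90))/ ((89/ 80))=32000/ 24762701311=0.00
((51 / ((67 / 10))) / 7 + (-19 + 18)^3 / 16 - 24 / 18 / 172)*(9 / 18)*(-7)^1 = -984635 / 276576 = -3.56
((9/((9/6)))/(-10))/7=-3/35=-0.09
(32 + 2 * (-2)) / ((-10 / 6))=-84 / 5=-16.80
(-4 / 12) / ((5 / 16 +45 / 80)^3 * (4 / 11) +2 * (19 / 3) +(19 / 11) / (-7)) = -9856 / 374435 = -0.03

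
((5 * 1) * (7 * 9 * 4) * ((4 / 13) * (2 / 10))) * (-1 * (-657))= 662256 / 13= 50942.77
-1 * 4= -4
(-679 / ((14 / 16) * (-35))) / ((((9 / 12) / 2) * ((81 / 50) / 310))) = 11313.82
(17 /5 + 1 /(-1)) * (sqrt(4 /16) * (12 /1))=72 /5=14.40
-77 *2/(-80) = 77/40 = 1.92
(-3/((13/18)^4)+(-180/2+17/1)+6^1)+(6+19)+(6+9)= -1086075/28561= -38.03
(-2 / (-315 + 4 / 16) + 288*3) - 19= 1063863 / 1259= 845.01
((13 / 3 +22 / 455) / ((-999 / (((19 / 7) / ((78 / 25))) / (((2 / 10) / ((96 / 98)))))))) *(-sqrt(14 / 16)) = 5681950 *sqrt(14) / 1216089693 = 0.02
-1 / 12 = -0.08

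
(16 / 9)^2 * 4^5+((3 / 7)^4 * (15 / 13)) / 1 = 8182399087 / 2528253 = 3236.38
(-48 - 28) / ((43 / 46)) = -3496 / 43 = -81.30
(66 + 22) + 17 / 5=457 / 5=91.40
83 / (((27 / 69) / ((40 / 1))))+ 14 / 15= 381842 / 45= 8485.38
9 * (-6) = -54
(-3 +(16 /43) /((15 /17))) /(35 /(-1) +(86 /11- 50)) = 18293 /547605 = 0.03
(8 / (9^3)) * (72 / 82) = 32 / 3321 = 0.01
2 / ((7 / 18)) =36 / 7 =5.14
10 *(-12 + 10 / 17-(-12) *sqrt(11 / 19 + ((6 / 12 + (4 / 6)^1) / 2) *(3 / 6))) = -1940 / 17 + 10 *sqrt(45258) / 19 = -2.15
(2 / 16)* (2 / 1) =1 / 4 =0.25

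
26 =26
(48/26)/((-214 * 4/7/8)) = -168/1391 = -0.12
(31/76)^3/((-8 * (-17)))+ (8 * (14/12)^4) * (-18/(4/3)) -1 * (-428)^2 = -32844494147683/179102208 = -183384.08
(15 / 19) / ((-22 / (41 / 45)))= -41 / 1254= -0.03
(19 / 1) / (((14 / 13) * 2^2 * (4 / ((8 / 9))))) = 247 / 252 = 0.98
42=42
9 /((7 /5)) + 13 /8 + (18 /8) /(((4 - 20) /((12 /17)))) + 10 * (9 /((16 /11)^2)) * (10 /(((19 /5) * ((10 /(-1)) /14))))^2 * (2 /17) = 13039555 /171836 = 75.88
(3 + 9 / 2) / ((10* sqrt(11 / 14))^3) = 21* sqrt(154) / 24200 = 0.01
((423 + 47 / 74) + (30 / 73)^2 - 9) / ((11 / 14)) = 1145034149 / 2168903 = 527.93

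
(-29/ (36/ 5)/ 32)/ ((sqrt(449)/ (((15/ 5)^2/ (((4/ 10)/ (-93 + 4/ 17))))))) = 1143325 * sqrt(449)/ 1954048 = 12.40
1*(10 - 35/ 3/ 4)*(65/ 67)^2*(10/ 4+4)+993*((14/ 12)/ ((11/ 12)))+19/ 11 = 1551147731/ 1185096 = 1308.88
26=26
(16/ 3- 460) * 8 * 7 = -76384/ 3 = -25461.33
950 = 950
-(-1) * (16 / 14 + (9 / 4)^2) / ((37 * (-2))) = -695 / 8288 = -0.08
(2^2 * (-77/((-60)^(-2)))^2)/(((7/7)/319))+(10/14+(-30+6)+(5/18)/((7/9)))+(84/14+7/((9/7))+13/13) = 12354002115838679/126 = 98047635839989.52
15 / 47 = 0.32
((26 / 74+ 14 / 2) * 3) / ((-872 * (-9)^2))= -34 / 108891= -0.00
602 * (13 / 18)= 3913 / 9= 434.78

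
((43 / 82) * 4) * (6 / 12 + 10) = 903 / 41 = 22.02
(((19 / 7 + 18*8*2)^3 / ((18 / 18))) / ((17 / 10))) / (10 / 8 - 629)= -337095715000 / 14641641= -23023.08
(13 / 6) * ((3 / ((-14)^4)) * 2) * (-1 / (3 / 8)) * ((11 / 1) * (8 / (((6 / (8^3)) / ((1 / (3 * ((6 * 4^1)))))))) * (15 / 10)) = -9152 / 64827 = -0.14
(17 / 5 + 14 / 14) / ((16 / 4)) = 11 / 10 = 1.10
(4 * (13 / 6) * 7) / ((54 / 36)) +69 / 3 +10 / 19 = 10939 / 171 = 63.97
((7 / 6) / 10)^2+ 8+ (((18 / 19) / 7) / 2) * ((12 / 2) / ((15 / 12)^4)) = 97913581 / 11970000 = 8.18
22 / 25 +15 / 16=727 / 400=1.82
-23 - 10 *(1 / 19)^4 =-2997393 / 130321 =-23.00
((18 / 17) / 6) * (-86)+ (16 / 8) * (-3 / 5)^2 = -6144 / 425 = -14.46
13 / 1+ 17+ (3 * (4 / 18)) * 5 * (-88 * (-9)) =2670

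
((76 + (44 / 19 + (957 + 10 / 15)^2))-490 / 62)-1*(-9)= 4862102947 / 5301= 917204.86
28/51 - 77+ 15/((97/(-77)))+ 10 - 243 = -1589759/4947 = -321.36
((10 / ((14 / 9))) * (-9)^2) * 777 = 404595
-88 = -88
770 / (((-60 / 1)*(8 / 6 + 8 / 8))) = -11 / 2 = -5.50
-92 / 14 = -46 / 7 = -6.57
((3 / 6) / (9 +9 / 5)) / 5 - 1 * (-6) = 649 / 108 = 6.01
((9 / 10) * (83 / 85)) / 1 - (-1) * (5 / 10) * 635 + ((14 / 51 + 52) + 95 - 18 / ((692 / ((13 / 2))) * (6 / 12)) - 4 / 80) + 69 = 27728363 / 51900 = 534.27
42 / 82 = 21 / 41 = 0.51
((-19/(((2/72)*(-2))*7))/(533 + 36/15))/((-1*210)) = -57/131173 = -0.00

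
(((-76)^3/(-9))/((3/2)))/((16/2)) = 109744/27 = 4064.59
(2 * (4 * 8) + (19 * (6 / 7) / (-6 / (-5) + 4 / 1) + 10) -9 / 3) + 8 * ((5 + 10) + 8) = 23490 / 91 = 258.13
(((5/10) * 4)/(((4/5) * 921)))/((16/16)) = 5/1842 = 0.00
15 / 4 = 3.75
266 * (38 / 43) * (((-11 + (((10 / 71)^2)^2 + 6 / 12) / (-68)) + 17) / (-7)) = -7476490505415 / 37151877622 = -201.24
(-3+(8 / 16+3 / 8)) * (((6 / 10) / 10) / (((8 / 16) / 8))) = -2.04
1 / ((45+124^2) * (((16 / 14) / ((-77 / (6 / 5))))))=-385 / 105744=-0.00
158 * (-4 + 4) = 0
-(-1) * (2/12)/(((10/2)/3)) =1/10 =0.10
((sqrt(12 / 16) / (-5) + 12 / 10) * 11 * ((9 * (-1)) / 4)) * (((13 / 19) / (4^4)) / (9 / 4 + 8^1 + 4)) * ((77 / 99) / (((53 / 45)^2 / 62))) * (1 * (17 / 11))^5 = -1622193721785 / 950188250176 + 540731240595 * sqrt(3) / 3800753000704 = -1.46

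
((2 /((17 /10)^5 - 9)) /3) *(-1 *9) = -600000 /519857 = -1.15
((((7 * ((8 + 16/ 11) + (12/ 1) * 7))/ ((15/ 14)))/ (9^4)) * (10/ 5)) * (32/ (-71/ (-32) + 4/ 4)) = 206323712/ 111504195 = 1.85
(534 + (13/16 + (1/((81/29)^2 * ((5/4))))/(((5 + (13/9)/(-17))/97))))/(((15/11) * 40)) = 16186386601/1644624000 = 9.84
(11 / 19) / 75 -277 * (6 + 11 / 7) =-2097.28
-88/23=-3.83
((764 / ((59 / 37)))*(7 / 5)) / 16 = 49469 / 1180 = 41.92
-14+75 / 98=-1297 / 98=-13.23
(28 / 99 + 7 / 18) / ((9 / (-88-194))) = -21.05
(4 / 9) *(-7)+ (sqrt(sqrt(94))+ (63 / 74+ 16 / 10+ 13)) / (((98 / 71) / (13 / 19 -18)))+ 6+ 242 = 45219019 / 885780 -3337 *94^(1 / 4) / 266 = 11.99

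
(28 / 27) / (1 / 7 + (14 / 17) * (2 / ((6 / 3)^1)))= 3332 / 3105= 1.07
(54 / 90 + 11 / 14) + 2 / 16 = 423 / 280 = 1.51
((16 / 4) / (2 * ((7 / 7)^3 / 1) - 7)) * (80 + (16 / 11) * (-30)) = -320 / 11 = -29.09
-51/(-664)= 51/664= 0.08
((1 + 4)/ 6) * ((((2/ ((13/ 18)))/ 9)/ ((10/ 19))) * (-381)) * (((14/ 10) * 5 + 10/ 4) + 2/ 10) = -234061/ 130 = -1800.47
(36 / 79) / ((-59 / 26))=-936 / 4661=-0.20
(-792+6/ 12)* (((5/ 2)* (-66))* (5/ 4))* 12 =3917925/ 2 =1958962.50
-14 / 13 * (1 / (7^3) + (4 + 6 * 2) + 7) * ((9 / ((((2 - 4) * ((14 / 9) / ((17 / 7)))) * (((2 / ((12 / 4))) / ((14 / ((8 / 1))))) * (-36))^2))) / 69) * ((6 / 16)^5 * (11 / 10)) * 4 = 107558847 / 245802991616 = 0.00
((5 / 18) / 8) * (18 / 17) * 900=1125 / 34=33.09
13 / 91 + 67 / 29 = 498 / 203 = 2.45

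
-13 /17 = -0.76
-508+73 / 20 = -10087 / 20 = -504.35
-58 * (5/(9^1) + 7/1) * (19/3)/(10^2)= -18734/675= -27.75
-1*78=-78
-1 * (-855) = 855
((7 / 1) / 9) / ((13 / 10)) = 70 / 117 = 0.60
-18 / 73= -0.25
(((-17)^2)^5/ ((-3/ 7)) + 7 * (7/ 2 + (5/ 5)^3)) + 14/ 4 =-14111957303038/ 3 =-4703985767679.33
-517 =-517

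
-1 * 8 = -8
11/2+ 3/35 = 391/70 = 5.59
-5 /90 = -1 /18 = -0.06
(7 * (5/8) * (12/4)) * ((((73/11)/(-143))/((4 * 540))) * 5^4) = -319375/1812096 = -0.18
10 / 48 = 5 / 24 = 0.21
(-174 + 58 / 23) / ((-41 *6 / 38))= 74936 / 2829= 26.49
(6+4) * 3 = 30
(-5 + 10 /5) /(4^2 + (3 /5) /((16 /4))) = -60 /323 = -0.19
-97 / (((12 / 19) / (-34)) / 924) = 4824974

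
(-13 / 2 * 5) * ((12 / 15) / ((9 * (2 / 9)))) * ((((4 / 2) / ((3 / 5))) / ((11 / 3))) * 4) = -520 / 11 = -47.27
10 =10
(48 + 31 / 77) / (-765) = -3727 / 58905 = -0.06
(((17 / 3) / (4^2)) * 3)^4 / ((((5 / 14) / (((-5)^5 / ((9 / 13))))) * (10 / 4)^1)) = -950051375 / 147456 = -6442.95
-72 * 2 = -144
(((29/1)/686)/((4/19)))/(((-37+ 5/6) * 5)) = -1653/1488620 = -0.00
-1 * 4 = -4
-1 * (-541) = 541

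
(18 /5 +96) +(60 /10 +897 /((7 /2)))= 12666 /35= 361.89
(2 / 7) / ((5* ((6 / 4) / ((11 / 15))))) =44 / 1575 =0.03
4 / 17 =0.24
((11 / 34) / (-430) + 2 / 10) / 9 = 971 / 43860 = 0.02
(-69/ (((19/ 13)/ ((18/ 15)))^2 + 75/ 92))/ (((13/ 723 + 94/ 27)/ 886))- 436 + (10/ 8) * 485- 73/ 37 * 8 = -4035474952003409/ 541997619100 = -7445.56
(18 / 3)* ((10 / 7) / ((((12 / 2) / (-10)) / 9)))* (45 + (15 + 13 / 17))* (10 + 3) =-12086100 / 119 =-101563.87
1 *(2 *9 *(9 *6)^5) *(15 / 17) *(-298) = -36944417831040 / 17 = -2173201048884.71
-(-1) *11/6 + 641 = 3857/6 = 642.83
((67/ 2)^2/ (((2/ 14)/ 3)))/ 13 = 94269/ 52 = 1812.87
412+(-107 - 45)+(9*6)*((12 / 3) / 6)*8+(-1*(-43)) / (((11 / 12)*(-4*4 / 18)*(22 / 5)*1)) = 259427 / 484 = 536.01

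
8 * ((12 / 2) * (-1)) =-48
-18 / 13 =-1.38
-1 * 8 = -8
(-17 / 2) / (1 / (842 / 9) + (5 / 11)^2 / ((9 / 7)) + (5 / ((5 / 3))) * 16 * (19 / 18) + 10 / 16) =-0.17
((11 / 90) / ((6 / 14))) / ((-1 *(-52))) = 0.01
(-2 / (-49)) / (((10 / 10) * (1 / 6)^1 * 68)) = 3 / 833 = 0.00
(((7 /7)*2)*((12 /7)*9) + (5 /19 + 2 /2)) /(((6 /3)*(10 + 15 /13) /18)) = 499824 /19285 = 25.92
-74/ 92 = -37/ 46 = -0.80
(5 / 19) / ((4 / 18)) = 45 / 38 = 1.18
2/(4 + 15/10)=4/11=0.36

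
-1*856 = -856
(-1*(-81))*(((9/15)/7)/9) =27/35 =0.77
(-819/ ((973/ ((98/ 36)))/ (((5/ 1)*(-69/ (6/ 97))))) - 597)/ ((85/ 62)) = 12352229/ 1390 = 8886.50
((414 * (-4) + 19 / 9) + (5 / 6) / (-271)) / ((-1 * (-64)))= -8067685 / 312192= -25.84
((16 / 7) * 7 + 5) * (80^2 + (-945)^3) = -17721946725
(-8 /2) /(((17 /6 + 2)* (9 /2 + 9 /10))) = -0.15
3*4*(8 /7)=96 /7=13.71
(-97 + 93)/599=-4/599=-0.01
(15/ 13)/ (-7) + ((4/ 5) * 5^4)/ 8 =11345/ 182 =62.34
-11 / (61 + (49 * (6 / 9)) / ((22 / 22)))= -33 / 281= -0.12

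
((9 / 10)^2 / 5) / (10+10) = 81 / 10000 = 0.01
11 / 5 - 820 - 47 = -4324 / 5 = -864.80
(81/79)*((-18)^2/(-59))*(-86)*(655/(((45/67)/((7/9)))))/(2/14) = 11983554072/4661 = 2571026.40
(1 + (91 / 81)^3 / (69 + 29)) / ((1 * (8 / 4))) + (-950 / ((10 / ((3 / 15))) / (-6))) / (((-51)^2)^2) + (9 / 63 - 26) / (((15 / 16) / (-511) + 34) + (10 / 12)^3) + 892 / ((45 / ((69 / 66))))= 1526687857251926066899 / 74535597163197674460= 20.48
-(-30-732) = 762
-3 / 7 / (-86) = 3 / 602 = 0.00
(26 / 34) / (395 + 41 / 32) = 416 / 215577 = 0.00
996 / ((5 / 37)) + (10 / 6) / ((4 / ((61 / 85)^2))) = 127806457 / 17340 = 7370.61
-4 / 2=-2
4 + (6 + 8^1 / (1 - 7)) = 26 / 3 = 8.67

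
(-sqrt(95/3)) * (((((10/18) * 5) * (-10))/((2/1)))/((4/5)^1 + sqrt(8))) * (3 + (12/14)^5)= -12124375 * sqrt(285)/6958098 + 60621875 * sqrt(570)/13916196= 74.59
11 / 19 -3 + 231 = 4343 / 19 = 228.58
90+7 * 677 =4829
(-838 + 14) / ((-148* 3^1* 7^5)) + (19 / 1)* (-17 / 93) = -66951357 / 19277629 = -3.47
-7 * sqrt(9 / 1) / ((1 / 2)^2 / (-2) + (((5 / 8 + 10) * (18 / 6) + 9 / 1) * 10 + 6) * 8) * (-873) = 146664 / 26543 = 5.53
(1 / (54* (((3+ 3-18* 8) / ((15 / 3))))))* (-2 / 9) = 5 / 33534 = 0.00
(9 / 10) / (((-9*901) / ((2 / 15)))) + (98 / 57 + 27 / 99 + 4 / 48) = 117241789 / 56492700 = 2.08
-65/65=-1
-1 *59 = -59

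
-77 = -77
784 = 784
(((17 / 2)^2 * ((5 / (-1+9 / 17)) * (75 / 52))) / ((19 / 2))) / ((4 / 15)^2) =-414534375 / 252928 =-1638.94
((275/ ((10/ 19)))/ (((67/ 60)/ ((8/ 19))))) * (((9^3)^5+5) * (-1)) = -40563626024618400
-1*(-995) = 995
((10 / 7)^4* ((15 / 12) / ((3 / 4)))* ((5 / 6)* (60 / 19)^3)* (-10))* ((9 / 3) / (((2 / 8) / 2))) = -720000000000 / 16468459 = -43719.94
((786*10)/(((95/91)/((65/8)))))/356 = 2324595/13528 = 171.84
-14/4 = -7/2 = -3.50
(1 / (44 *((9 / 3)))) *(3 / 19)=1 / 836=0.00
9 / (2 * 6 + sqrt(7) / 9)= 8748 / 11657 - 81 * sqrt(7) / 11657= 0.73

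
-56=-56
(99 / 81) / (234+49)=11 / 2547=0.00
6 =6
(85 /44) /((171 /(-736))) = -15640 /1881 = -8.31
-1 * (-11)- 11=0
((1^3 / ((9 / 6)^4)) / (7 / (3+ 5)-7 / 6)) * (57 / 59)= -0.65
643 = 643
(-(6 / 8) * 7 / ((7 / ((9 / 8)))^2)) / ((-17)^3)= 243 / 8804096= 0.00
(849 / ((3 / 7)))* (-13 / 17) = -1514.88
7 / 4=1.75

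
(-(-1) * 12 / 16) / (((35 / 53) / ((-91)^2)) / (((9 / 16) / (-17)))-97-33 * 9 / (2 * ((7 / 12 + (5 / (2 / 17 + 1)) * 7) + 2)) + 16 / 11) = -143926369587 / 19176463353548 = -0.01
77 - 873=-796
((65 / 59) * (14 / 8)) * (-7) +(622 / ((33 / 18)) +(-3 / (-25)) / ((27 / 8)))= 190307093 / 584100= 325.81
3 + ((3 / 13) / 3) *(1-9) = 31 / 13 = 2.38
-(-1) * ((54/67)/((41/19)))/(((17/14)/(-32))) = -459648/46699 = -9.84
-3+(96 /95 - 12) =-1329 /95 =-13.99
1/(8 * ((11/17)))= 17/88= 0.19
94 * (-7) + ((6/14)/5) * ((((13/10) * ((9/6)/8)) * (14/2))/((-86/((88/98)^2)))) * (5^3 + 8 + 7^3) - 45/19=-4630965286/7005775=-661.02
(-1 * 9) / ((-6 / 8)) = 12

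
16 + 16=32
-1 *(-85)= 85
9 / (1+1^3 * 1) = 9 / 2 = 4.50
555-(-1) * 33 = 588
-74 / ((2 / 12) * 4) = -111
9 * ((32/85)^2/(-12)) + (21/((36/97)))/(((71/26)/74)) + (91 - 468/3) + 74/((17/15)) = 2359966816/1538925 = 1533.52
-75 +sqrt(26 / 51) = -75 +sqrt(1326) / 51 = -74.29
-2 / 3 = -0.67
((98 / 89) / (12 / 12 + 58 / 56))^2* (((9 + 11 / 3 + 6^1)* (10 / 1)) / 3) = 18.20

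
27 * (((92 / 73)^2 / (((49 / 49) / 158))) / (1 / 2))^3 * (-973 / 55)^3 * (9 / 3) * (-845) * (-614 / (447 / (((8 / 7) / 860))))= -14108392335036806429009801842262016 / 161316931775819026625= -87457603983214.47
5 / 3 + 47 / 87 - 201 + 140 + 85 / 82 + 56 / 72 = -1219459 / 21402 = -56.98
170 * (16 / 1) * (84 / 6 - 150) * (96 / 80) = -443904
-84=-84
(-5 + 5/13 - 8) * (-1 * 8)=1312/13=100.92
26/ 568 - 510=-144827/ 284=-509.95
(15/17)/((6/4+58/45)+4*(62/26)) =17550/245191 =0.07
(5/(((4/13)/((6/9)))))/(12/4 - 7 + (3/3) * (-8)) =-65/72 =-0.90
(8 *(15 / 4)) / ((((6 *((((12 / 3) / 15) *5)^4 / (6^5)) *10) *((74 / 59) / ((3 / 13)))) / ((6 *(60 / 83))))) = 156775095 / 159692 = 981.73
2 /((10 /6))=6 /5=1.20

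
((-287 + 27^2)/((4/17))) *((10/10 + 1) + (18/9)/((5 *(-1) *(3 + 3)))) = 108953/30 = 3631.77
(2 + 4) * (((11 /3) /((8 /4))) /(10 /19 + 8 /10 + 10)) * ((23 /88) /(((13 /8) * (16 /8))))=2185 /27976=0.08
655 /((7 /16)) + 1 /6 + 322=1819.31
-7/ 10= -0.70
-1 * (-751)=751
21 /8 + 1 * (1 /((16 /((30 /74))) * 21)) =10883 /4144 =2.63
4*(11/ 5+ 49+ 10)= 1224/ 5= 244.80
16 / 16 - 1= 0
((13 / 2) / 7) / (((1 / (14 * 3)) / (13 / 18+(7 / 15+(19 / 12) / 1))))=6487 / 60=108.12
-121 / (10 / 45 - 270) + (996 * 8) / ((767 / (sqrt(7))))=1089 / 2428 + 7968 * sqrt(7) / 767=27.93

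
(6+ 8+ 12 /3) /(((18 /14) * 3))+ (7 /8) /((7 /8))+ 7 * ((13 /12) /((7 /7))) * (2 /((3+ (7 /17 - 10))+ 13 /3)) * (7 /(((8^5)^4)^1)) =5.67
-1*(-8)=8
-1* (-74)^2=-5476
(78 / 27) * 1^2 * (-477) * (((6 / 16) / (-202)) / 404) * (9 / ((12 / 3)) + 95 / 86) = 1192659 / 56146304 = 0.02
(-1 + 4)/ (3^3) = 0.11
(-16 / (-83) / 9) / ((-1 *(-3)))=16 / 2241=0.01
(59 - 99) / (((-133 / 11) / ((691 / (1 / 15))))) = 4560600 / 133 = 34290.23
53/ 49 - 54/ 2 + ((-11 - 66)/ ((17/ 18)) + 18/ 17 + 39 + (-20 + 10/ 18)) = -650990/ 7497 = -86.83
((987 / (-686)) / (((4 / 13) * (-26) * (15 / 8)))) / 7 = 47 / 3430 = 0.01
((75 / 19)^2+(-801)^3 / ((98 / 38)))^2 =12425578983522303895991556 / 312900721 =39710931134359079.65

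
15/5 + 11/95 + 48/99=11288/3135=3.60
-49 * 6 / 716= -147 / 358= -0.41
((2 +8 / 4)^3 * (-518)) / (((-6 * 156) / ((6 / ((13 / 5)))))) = 41440 / 507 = 81.74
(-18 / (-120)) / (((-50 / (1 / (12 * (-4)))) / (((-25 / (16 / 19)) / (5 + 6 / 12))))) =-19 / 56320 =-0.00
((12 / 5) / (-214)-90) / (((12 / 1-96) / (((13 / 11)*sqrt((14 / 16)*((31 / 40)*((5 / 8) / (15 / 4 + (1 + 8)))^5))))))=260845*sqrt(22134) / 69946341696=0.00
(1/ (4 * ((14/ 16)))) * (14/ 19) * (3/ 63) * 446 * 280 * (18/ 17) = 428160/ 323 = 1325.57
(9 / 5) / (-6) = -3 / 10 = -0.30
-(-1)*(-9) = -9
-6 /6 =-1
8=8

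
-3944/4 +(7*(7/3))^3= 91027/27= 3371.37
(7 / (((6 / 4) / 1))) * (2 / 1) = 28 / 3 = 9.33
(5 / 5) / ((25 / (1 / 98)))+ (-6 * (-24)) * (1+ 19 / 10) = 1023121 / 2450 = 417.60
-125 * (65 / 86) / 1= -8125 / 86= -94.48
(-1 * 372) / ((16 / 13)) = -1209 / 4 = -302.25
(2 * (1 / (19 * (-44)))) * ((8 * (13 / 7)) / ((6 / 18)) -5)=-277 / 2926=-0.09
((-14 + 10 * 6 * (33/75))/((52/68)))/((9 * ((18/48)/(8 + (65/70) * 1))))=105400/2457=42.90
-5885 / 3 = -1961.67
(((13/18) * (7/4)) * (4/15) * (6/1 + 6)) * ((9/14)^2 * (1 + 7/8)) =351/112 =3.13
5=5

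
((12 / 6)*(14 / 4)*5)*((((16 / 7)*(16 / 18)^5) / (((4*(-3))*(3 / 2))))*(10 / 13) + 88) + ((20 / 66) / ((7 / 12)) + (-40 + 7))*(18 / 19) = 30800834071526 / 10107476379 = 3047.33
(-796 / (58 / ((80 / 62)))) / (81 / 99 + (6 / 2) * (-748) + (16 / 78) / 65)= 443929200 / 56233382263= 0.01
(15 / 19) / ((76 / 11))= 165 / 1444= 0.11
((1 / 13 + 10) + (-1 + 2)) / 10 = 72 / 65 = 1.11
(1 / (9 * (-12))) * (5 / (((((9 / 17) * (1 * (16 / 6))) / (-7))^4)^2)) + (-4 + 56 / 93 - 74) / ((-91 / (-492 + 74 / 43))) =-24991639789468978247411 / 1442066310233063424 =-17330.44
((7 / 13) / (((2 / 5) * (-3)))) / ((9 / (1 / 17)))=-35 / 11934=-0.00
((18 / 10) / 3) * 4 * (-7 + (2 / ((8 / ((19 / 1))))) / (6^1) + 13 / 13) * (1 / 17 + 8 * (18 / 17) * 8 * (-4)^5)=1734775 / 2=867387.50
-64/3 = -21.33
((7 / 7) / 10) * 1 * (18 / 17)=9 / 85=0.11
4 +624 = 628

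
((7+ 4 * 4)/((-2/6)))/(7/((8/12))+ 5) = -4.45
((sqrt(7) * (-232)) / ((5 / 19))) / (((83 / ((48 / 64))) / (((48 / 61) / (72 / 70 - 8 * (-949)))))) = -9576 * sqrt(7) / 11599333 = -0.00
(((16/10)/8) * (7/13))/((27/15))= 7/117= 0.06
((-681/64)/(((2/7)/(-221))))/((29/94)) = 49514829/1856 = 26678.25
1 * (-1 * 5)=-5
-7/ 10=-0.70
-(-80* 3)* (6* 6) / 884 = 2160 / 221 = 9.77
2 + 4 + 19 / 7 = 8.71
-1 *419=-419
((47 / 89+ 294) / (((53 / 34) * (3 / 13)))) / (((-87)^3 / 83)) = -961650118 / 9318475953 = -0.10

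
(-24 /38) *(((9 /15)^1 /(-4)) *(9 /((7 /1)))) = 0.12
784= 784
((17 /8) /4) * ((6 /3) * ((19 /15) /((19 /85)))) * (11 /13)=3179 /624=5.09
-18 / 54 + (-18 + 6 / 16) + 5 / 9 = -1253 / 72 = -17.40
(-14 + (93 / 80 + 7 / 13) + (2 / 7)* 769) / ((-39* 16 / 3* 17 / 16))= -1509983 / 1608880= -0.94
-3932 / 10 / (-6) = 983 / 15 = 65.53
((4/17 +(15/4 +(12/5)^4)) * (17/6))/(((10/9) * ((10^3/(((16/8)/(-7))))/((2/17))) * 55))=-4738269/81812500000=-0.00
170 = 170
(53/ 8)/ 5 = 53/ 40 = 1.32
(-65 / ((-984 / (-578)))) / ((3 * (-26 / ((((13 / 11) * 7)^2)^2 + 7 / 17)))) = 4129147085 / 1800843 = 2292.90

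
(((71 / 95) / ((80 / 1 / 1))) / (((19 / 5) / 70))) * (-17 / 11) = -8449 / 31768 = -0.27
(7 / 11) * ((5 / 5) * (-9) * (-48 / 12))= 252 / 11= 22.91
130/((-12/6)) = -65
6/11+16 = 182/11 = 16.55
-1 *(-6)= 6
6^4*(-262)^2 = 88962624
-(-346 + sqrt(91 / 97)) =346-sqrt(8827) / 97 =345.03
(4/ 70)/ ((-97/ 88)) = -176/ 3395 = -0.05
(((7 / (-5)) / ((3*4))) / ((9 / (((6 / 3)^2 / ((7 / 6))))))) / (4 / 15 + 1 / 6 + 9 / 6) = -2 / 87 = -0.02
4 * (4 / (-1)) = -16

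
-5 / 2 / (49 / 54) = -135 / 49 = -2.76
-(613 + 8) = -621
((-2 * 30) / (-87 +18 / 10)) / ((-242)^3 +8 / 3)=-75 / 1509369688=-0.00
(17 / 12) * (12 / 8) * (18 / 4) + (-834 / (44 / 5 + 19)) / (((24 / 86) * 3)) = -1261 / 48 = -26.27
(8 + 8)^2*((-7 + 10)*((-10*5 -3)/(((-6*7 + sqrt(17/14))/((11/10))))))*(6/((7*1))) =1343232*sqrt(238)/863765 + 112831488/123395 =938.38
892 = 892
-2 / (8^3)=-1 / 256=-0.00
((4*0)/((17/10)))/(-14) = 0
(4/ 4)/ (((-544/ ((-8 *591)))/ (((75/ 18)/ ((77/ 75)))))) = 35.27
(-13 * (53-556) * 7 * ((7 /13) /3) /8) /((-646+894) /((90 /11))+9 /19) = 33.36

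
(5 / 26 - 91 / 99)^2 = 3500641 / 6625476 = 0.53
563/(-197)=-2.86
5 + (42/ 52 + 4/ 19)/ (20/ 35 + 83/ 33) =1877303/ 352222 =5.33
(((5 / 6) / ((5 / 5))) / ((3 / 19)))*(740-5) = 23275 / 6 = 3879.17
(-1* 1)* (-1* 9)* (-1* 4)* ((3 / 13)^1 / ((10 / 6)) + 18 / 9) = -5004 / 65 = -76.98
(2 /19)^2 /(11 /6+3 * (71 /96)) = 384 /140429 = 0.00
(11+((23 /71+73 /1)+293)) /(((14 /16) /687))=147237840 /497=296253.20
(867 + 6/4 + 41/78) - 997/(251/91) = 507.56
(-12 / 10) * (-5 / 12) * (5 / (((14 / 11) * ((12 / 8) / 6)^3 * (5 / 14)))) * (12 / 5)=4224 / 5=844.80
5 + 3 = 8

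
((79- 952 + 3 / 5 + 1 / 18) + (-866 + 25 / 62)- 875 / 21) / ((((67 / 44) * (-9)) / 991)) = 128686.60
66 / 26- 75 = -942 / 13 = -72.46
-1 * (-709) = 709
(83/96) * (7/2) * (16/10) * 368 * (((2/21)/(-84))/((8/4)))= -1909/1890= -1.01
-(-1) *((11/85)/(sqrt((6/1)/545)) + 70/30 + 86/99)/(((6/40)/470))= 10340 *sqrt(3270)/153 + 2979800/297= 13897.58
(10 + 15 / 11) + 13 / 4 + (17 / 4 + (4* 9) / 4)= 613 / 22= 27.86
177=177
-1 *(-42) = 42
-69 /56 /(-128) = 69 /7168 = 0.01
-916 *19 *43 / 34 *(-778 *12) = 3493400496 / 17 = 205494146.82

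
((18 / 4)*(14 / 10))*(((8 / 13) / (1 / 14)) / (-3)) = -1176 / 65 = -18.09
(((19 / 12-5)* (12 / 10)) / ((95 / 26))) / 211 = -533 / 100225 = -0.01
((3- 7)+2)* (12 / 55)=-24 / 55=-0.44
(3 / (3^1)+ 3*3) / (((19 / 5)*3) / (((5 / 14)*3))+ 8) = 125 / 233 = 0.54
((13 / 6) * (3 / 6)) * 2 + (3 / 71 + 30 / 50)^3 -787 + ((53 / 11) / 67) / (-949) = -147299363317331869 / 187745704682250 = -784.57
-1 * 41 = -41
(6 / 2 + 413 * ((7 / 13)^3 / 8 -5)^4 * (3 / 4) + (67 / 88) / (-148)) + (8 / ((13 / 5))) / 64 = 29610059793152372254723473 / 155358341445218582528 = 190592.02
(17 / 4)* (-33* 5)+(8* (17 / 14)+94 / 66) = -690.11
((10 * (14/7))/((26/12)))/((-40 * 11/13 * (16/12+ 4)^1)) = -9/176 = -0.05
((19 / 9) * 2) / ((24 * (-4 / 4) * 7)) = -19 / 756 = -0.03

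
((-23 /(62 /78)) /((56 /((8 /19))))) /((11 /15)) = -13455 /45353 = -0.30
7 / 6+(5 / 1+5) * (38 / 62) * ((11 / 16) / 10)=2363 / 1488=1.59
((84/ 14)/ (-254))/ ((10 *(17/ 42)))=-63/ 10795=-0.01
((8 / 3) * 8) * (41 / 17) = 2624 / 51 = 51.45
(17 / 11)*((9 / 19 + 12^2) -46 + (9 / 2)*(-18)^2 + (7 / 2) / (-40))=40217019 / 16720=2405.32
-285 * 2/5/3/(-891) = 38/891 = 0.04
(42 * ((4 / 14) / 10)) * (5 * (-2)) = -12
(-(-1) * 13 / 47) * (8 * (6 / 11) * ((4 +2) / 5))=3744 / 2585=1.45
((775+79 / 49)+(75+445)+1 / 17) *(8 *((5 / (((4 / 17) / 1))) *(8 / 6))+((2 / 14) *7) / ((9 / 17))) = 130695367 / 441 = 296361.38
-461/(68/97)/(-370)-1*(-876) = 22084877/25160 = 877.78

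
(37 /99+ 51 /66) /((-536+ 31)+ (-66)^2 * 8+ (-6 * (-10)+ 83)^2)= 0.00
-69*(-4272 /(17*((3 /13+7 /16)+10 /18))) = 551805696 /38947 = 14168.12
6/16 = 3/8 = 0.38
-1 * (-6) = 6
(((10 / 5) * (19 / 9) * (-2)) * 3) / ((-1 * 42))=38 / 63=0.60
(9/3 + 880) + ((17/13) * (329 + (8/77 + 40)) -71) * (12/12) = 1295969/1001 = 1294.67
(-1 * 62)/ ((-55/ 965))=11966/ 11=1087.82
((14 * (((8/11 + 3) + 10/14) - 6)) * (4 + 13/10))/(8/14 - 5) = 8904/341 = 26.11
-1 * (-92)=92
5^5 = 3125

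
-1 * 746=-746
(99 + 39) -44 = 94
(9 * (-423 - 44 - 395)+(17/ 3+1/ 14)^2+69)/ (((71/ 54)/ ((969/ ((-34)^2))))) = -2309408865/ 473144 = -4880.99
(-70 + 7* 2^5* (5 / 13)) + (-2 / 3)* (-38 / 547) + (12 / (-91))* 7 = 325906 / 21333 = 15.28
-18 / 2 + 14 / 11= -85 / 11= -7.73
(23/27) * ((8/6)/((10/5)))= 46/81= 0.57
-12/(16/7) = -21/4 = -5.25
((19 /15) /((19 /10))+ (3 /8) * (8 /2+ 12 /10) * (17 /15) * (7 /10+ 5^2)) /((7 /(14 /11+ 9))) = 19480183 /231000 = 84.33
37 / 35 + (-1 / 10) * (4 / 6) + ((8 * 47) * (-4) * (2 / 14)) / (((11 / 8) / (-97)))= 17507704 / 1155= 15158.19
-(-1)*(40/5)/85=8/85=0.09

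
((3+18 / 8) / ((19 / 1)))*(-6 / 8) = -63 / 304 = -0.21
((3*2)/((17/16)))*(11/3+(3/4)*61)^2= 703298/51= 13790.16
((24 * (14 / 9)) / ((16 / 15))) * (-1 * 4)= -140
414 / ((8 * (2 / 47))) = 9729 / 8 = 1216.12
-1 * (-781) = 781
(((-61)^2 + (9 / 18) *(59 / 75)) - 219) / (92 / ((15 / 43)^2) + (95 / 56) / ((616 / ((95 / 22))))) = 598051874112 / 129099033121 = 4.63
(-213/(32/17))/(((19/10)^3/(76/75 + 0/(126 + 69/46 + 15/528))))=-6035/361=-16.72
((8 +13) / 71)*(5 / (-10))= -21 / 142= -0.15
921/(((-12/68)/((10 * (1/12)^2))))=-26095/72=-362.43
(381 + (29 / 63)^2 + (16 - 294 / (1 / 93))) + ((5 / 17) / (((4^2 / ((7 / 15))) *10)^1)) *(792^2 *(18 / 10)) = -43817335102 / 1686825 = -25976.22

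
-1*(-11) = 11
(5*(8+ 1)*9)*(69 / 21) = 9315 / 7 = 1330.71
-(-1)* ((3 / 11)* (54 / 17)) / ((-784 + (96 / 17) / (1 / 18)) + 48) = -81 / 59312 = -0.00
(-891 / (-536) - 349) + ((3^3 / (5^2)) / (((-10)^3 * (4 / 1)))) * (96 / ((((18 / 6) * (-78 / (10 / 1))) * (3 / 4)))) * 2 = -1512642761 / 4355000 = -347.33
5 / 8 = 0.62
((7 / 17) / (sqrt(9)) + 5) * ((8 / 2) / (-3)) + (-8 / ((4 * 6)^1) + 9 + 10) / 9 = -2192 / 459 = -4.78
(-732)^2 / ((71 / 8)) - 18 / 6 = 4286379 / 71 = 60371.54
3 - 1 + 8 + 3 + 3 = 16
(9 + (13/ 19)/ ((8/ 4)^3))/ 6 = 1381/ 912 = 1.51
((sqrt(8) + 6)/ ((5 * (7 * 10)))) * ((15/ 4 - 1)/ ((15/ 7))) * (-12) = -33/ 125 - 11 * sqrt(2)/ 125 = -0.39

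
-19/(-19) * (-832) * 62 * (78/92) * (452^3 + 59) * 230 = -928891971096960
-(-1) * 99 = 99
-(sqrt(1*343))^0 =-1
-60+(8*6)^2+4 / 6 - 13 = 6695 / 3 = 2231.67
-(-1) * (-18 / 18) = -1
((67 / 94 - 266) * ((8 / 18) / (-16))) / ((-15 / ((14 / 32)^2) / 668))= -62.81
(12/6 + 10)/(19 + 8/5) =60/103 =0.58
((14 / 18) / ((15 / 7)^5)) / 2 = 117649 / 13668750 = 0.01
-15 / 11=-1.36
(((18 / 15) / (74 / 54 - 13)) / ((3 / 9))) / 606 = -81 / 158570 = -0.00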